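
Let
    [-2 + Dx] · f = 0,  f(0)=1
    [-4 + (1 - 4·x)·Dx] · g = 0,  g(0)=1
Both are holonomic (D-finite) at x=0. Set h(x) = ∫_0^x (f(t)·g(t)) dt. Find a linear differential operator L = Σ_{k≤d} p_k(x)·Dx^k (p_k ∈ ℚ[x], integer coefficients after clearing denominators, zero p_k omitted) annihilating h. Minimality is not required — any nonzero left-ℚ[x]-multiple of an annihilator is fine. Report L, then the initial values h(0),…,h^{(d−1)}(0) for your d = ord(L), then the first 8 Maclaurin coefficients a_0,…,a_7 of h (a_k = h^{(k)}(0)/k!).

L = (6 - 8·x)·Dx + (-1 + 4·x)·Dx^2  (order 2).
h: a_k = 0, 1, 3, 26/3, 79/3, 422/5, 12662/45, 303892/315, …
ICs: h(0) = 0, h′(0) = 1.

f: a_k = 1, 2, 2, 4/3, 2/3, 4/15, 4/45, 8/315, …
g: a_k = 1, 4, 16, 64, 256, 1024, 4096, 16384, …
f·g: L₀ = L_f ⊗_s L_g, ord ≤ 1·1.
∫: right-multiply L₀ by Dx.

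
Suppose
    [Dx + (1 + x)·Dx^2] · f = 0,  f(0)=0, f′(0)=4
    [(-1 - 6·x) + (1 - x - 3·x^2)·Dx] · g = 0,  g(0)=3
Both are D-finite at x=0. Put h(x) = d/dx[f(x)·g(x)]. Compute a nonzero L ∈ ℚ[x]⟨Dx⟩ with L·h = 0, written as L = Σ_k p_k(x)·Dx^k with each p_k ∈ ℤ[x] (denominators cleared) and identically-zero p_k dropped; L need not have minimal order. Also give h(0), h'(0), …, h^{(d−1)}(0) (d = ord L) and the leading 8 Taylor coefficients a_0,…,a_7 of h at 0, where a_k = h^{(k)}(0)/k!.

L = (142 + 378·x + 324·x^2) + (19 + 173·x + 396·x^2 + 252·x^3)·Dx + (-7 - 12·x + 28·x^2 + 69·x^3 + 36·x^4)·Dx^2  (order 2).
h: a_k = 12, 12, 138, 244, 1007, 11472/5, 34591/5, 597524/35, …
ICs: h(0) = 12, h′(0) = 12.

f: a_k = 0, 4, -2, 4/3, -1, 4/5, -2/3, 4/7, …
g: a_k = 3, 3, 12, 21, 57, 120, 291, 651, …
h₀=f·g: eliminate ⇒ L₀, order ≤ 2·1.
Derive L from L₀ (diff closure).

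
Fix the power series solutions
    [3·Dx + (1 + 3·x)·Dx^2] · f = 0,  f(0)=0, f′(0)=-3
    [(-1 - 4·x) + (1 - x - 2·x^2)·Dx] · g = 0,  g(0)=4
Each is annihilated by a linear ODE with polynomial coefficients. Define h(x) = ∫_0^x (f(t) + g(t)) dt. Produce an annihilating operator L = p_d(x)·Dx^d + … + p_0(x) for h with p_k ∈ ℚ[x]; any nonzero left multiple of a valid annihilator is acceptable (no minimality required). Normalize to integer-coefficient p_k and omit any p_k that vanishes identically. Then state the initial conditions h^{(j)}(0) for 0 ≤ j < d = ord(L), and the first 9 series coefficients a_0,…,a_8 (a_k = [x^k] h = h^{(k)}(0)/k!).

L = (-66 - 270·x - 576·x^2 - 336·x^3 - 288·x^4)·Dx^2 + (-4 - 96·x - 492·x^2 - 832·x^3 - 696·x^4 - 480·x^5)·Dx^3 + (3 + 19·x + 25·x^2 - 39·x^3 - 116·x^4 - 164·x^5 - 96·x^6)·Dx^4  (order 4).
h: a_k = 0, 4, 1/2, 11/2, 11/4, 257/20, 59/10, 587/14, 193/56, …
ICs: h(0) = 0, h′(0) = 4, h′′(0) = 1, h′′′(0) = 33.

f: a_k = 0, -3, 9/2, -9, 81/4, -243/5, 243/2, -2187/7, 6561/8, …
g: a_k = 4, 4, 12, 20, 44, 84, 172, 340, 684, …
L₀ := lclm(L_f,L_g); ord L₀ ≤ 2+1.
h=∫₀ˣh₀: take L = L₀·Dx.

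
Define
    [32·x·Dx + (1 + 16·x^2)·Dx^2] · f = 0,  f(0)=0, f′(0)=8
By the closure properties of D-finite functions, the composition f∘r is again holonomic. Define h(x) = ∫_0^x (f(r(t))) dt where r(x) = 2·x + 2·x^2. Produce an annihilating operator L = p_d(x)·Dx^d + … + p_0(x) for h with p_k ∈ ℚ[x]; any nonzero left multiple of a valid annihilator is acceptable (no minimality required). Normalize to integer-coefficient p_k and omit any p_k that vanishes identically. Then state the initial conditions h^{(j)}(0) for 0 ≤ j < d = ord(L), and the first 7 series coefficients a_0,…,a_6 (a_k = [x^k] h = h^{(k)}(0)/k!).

f: a_k = 0, 8, 0, -128/3, 0, 2048/5, 0, …
L₀ from L_f via x↦r, Dx↦r'^{-1}Dx.
h=∫₀ˣh₀: take L = L₀·Dx.
L = (-2 + 128·x + 512·x^2 + 768·x^3 + 384·x^4)·Dx^2 + (1 + 2·x + 64·x^2 + 256·x^3 + 320·x^4 + 128·x^5)·Dx^3  (order 3).
h: a_k = 0, 0, 8, 16/3, -256/3, -1024/5, 30208/15, …
ICs: h(0) = 0, h′(0) = 0, h′′(0) = 16.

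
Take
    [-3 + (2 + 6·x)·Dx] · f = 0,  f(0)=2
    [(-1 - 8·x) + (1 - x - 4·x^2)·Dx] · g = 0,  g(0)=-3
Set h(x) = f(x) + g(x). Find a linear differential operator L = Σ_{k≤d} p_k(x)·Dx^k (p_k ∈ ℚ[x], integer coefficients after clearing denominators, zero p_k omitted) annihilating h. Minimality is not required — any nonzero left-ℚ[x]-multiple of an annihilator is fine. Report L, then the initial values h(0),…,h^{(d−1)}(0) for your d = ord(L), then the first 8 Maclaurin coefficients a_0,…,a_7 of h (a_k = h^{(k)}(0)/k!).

f: a_k = 2, 3, -9/4, 27/8, -405/64, 1701/128, -15309/512, 72171/1024, …
g: a_k = -3, -3, -15, -27, -87, -195, -543, -1323, …
L₀ := lclm(L_f,L_g); ord L₀ ≤ 1+1.
L = (69 + 387·x + 900·x^2 + 1440·x^3) + (-49 - 318·x - 1257·x^2 - 3240·x^3 - 3600·x^4)·Dx + (-2 + 46·x + 234·x^2 - 86·x^3 - 1440·x^4 - 1440·x^5)·Dx^2  (order 2).
h: a_k = -1, 0, -69/4, -189/8, -5973/64, -23259/128, -293325/512, -1282581/1024, …
ICs: h(0) = -1, h′(0) = 0.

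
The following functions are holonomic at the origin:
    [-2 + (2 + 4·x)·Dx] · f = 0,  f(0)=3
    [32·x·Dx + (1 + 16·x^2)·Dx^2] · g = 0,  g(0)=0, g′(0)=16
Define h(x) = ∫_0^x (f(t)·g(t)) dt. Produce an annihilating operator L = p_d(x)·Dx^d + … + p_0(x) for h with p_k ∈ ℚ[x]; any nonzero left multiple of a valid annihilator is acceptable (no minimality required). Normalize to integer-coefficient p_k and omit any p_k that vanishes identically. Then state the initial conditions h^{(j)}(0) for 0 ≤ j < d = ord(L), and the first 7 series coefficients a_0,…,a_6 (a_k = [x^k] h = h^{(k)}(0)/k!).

L = (3 - 32·x - 16·x^2)·Dx + (-2 + 28·x + 96·x^2 + 64·x^3)·Dx^2 + (1 + 4·x + 20·x^2 + 64·x^3 + 64·x^4)·Dx^3  (order 3).
h: a_k = 0, 0, 24, 16, -70, -232/5, 6389/15, …
ICs: h(0) = 0, h′(0) = 0, h′′(0) = 48.

f: a_k = 3, 3, -3/2, 3/2, -15/8, 21/8, -63/16, …
g: a_k = 0, 16, 0, -256/3, 0, 4096/5, 0, …
Sym-product of L_f,L_g gives L₀ (≤ ord 2).
h=∫₀ˣh₀: take L = L₀·Dx.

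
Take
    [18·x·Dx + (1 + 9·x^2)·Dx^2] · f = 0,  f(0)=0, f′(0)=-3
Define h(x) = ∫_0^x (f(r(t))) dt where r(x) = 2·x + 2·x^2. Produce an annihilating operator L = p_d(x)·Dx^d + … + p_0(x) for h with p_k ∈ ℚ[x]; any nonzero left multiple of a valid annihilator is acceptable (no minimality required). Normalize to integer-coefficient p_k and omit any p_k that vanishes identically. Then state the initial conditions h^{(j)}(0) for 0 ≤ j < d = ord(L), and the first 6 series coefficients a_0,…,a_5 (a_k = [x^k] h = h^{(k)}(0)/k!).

f: a_k = 0, -3, 0, 9, 0, -243/5, …
f∘r: x↦r, Dx↦Dx/r' in L_f ⇒ L₀.
h=∫₀ˣh₀: take L = L₀·Dx.
L = (-2 + 72·x + 288·x^2 + 432·x^3 + 216·x^4)·Dx^2 + (1 + 2·x + 36·x^2 + 144·x^3 + 180·x^4 + 72·x^5)·Dx^3  (order 3).
h: a_k = 0, 0, -3, -2, 18, 216/5, …
ICs: h(0) = 0, h′(0) = 0, h′′(0) = -6.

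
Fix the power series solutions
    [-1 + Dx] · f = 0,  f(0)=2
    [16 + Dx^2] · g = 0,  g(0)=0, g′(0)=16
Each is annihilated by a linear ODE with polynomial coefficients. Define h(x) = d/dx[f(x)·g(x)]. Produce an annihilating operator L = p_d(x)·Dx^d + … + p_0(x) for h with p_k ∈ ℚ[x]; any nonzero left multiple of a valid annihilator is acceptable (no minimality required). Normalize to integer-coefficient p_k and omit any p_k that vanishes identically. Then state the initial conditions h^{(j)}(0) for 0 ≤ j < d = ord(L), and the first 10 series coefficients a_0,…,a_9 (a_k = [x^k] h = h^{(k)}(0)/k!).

L = 17 - 2·Dx + Dx^2  (order 2).
h: a_k = 32, 64, -208, -320, 404/3, 4888/15, 1454/45, -368/3, -50999/1260, 113221/5670, …
ICs: h(0) = 32, h′(0) = 64.

f: a_k = 2, 2, 1, 1/3, 1/12, 1/60, 1/360, 1/2520, 1/20160, 1/181440, …
g: a_k = 0, 16, 0, -128/3, 0, 512/15, 0, -4096/315, 0, 8192/2835, …
f·g: L₀ = L_f ⊗_s L_g, ord ≤ 1·2.
Differentiate: ansatz ord ≤ ord L₀ ⇒ L.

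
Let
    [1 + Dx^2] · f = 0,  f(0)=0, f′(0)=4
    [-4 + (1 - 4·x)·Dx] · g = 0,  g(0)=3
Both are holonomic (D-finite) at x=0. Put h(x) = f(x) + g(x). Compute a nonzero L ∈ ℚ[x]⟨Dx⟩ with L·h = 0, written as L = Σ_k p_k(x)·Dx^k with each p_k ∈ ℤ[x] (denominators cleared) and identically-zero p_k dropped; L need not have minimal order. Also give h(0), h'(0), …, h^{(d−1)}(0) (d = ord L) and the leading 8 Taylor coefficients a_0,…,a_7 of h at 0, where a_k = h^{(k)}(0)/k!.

L = (-388 + 32·x - 64·x^2) + (33 - 140·x + 48·x^2 - 64·x^3)·Dx + (-388 + 32·x - 64·x^2)·Dx^2 + (33 - 140·x + 48·x^2 - 64·x^3)·Dx^3  (order 3).
h: a_k = 3, 16, 48, 574/3, 768, 92161/30, 12288, 61931519/1260, …
ICs: h(0) = 3, h′(0) = 16, h′′(0) = 96.

f: a_k = 0, 4, 0, -2/3, 0, 1/30, 0, -1/1260, …
g: a_k = 3, 12, 48, 192, 768, 3072, 12288, 49152, …
f+g: L₀ = lclm(L_f,L_g), ord ≤ 2+1.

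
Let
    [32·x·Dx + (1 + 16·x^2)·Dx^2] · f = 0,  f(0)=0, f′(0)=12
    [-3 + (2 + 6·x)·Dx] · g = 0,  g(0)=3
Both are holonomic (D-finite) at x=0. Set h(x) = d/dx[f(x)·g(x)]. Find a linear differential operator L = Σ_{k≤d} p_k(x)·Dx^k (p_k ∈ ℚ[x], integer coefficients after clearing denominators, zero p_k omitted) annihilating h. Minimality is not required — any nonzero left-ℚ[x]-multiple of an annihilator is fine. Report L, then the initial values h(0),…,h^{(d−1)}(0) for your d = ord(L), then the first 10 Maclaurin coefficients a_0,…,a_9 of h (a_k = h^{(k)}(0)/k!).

L = (303 + 5760·x - 7200·x^2 - 55296·x^3 - 20736·x^4) + (364 + 3780·x + 4992·x^2 - 64512·x^3 - 193536·x^4 - 82944·x^5)·Dx + (36 - 40·x - 828·x^2 - 4096·x^3 - 24192·x^4 - 55296·x^5 - 27648·x^6)·Dx^2  (order 2).
h: a_k = 36, 108, -1395/2, -909, 311247/32, 2572803/160, -206702271/1280, -510620247/2240, 144397692405/57344, 212677690683/57344, …
ICs: h(0) = 36, h′(0) = 108.

f: a_k = 0, 12, 0, -64, 0, 3072/5, 0, -49152/7, 0, 262144/3, …
g: a_k = 3, 9/2, -27/8, 81/16, -1215/128, 5103/256, -45927/1024, 216513/2048, -8444007/32768, 42220035/65536, …
f·g: L₀ = L_f ⊗_s L_g, ord ≤ 2·1.
Derive L from L₀ (diff closure).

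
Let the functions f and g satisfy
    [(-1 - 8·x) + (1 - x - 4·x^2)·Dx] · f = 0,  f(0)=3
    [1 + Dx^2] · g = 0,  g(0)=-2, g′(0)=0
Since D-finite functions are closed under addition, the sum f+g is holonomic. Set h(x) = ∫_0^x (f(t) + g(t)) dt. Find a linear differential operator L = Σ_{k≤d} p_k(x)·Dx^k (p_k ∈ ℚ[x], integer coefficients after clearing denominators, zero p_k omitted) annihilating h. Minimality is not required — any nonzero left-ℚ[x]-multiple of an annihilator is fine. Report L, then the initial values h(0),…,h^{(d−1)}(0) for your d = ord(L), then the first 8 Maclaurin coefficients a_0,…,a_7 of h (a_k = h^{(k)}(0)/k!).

f: a_k = 3, 3, 15, 27, 87, 195, 543, 1323, …
g: a_k = -2, 0, 1, 0, -1/12, 0, 1/360, 0, …
h₀=f+g: left-lcm gives L₀, ord ≤ 3.
h=∫₀ˣh₀: take L = L₀·Dx.
L = (55 + 486·x + 553·x^2 + 1488·x^3 + 80·x^4 + 128·x^5)·Dx + (-11 - 11·x - 23·x^2 + 169·x^3 + 348·x^4 + 48·x^5 + 64·x^6)·Dx^2 + (55 + 486·x + 553·x^2 + 1488·x^3 + 80·x^4 + 128·x^5)·Dx^3 + (-11 - 11·x - 23·x^2 + 169·x^3 + 348·x^4 + 48·x^5 + 64·x^6)·Dx^4  (order 4).
h: a_k = 0, 1, 3/2, 16/3, 27/4, 1043/60, 65/2, 195481/2520, …
ICs: h(0) = 0, h′(0) = 1, h′′(0) = 3, h′′′(0) = 32.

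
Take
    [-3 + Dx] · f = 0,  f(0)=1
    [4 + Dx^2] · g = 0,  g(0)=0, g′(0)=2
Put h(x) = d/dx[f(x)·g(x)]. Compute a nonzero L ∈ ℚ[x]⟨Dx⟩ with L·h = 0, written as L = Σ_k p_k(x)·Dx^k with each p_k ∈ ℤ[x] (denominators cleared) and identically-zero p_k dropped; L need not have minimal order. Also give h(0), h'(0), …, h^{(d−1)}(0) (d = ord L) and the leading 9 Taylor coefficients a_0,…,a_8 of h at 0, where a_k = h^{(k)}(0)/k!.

f: a_k = 1, 3, 9/2, 9/2, 27/8, 81/40, 81/80, 243/560, 729/4480, …
g: a_k = 0, 2, 0, -4/3, 0, 4/15, 0, -8/315, 0, …
h₀=f·g: eliminate ⇒ L₀, order ≤ 1·2.
Differentiate: ansatz ord ≤ ord L₀ ⇒ L.
L = 13 - 6·Dx + Dx^2  (order 2).
h: a_k = 2, 12, 23, 20, 61/12, -69/10, -3277/360, -17/3, -43079/20160, …
ICs: h(0) = 2, h′(0) = 12.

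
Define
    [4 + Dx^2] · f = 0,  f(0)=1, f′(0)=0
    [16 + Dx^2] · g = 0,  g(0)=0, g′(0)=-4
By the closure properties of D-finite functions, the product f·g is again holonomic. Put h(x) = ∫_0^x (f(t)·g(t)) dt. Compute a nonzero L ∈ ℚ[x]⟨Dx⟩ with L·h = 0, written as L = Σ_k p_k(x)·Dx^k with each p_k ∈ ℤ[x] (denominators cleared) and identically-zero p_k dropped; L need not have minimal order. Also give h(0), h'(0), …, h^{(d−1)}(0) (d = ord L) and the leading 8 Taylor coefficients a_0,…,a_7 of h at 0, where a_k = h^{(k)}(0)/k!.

f: a_k = 1, 0, -2, 0, 2/3, 0, -4/45, 0, …
g: a_k = 0, -4, 0, 32/3, 0, -128/15, 0, 1024/315, …
L₀ := L_f ⊗_s L_g (sym. prod.), ord ≤ 4.
∫: right-multiply L₀ by Dx.
L = 144·Dx + 40·Dx^3 + Dx^5  (order 5).
h: a_k = 0, 0, -2, 0, 14/3, 0, -244/45, 0, …
ICs: h(0) = 0, h′(0) = 0, h′′(0) = -4, h′′′(0) = 0, h′′′′(0) = 112.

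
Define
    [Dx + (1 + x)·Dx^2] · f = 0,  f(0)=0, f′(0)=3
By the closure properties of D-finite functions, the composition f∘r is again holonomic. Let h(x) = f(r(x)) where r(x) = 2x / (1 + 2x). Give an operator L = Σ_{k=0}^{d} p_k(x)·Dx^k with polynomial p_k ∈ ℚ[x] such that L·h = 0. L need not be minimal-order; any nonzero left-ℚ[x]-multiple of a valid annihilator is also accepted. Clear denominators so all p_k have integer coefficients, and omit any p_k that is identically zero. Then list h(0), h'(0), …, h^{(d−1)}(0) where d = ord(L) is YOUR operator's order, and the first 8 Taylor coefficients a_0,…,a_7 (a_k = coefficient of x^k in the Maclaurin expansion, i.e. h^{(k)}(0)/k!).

L = (6 + 16·x)·Dx + (1 + 6·x + 8·x^2)·Dx^2  (order 2).
h: a_k = 0, 6, -18, 56, -180, 2976/5, -2016, 48768/7, …
ICs: h(0) = 0, h′(0) = 6.

f: a_k = 0, 3, -3/2, 1, -3/4, 3/5, -1/2, 3/7, …
Change of var in L_f (x↦r) gives L₀.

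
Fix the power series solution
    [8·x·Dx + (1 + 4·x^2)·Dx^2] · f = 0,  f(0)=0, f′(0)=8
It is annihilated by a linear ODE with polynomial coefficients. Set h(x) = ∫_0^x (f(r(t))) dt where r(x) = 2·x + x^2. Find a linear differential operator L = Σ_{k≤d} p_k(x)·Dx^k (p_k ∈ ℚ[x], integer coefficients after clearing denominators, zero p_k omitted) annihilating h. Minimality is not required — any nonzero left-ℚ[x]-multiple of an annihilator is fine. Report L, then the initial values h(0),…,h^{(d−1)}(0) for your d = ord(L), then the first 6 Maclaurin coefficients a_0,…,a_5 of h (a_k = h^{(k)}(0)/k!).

f: a_k = 0, 8, 0, -32/3, 0, 128/5, …
L₀ from L_f via x↦r, Dx↦r'^{-1}Dx.
h=∫₀ˣh₀: take L = L₀·Dx.
L = (-1 + 32·x + 64·x^2 + 48·x^3 + 12·x^4)·Dx^2 + (1 + x + 16·x^2 + 32·x^3 + 20·x^4 + 4·x^5)·Dx^3  (order 3).
h: a_k = 0, 0, 8, 8/3, -64/3, -128/5, …
ICs: h(0) = 0, h′(0) = 0, h′′(0) = 16.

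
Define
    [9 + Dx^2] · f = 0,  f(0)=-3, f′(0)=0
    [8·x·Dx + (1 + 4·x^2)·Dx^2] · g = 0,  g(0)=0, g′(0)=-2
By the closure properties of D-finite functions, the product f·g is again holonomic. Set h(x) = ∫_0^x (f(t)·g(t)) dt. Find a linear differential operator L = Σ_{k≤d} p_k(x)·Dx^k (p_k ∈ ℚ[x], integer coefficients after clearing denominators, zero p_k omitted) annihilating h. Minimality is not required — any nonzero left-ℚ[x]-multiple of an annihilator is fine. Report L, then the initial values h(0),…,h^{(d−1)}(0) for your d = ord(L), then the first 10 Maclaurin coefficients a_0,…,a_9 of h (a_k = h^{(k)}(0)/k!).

L = (2925 + 31536·x^2 + 95904·x^4 + 186624·x^6 + 186624·x^8)·Dx + (2448·x + 20160·x^3 + 62208·x^5 + 82944·x^7)·Dx^2 + (442 + 5088·x^2 + 19008·x^4 + 41472·x^6 + 41472·x^8)·Dx^3 + (272·x + 2240·x^3 + 6912·x^5 + 9216·x^7)·Dx^4 + (13 + 176·x^2 + 928·x^4 + 2304·x^6 + 2304·x^8)·Dx^5  (order 5).
h: a_k = 0, 0, 3, 0, -35/4, 0, 503/40, 0, -48813/2240, 0, …
ICs: h(0) = 0, h′(0) = 0, h′′(0) = 6, h′′′(0) = 0, h′′′′(0) = -210.

f: a_k = -3, 0, 27/2, 0, -81/8, 0, 243/80, 0, -2187/4480, 0, …
g: a_k = 0, -2, 0, 8/3, 0, -32/5, 0, 128/7, 0, -512/9, …
f·g: L₀ = L_f ⊗_s L_g, ord ≤ 2·2.
h=∫₀ˣh₀: take L = L₀·Dx.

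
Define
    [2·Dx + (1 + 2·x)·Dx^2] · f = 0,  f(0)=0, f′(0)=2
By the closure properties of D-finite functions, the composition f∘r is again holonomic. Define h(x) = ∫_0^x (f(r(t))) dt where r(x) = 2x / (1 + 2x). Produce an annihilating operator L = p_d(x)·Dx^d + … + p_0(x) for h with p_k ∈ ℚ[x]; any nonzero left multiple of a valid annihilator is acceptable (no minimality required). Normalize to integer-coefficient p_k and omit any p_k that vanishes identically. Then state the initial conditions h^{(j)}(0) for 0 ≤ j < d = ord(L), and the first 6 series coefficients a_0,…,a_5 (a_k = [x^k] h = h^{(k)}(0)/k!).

f: a_k = 0, 2, -2, 8/3, -4, 32/5, …
f∘r: x↦r, Dx↦Dx/r' in L_f ⇒ L₀.
Integrate: L := L₀·Dx.
L = (8 + 24·x)·Dx^2 + (1 + 8·x + 12·x^2)·Dx^3  (order 3).
h: a_k = 0, 0, 2, -16/3, 52/3, -64, …
ICs: h(0) = 0, h′(0) = 0, h′′(0) = 4.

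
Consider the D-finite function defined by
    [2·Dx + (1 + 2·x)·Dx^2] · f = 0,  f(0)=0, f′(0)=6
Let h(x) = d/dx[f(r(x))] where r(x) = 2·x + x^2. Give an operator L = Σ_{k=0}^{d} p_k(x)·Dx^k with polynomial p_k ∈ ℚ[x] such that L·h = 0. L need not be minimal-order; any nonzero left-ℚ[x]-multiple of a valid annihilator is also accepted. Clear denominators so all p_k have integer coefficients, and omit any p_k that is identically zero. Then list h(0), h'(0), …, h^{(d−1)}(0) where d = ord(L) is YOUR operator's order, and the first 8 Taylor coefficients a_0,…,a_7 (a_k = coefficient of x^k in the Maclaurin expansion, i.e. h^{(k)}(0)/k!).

L = (3 + 4·x + 2·x^2) + (1 + 5·x + 6·x^2 + 2·x^3)·Dx  (order 1).
h: a_k = 12, -36, 120, -408, 1392, -4752, 16224, -55392, …
ICs: h(0) = 12.

f: a_k = 0, 6, -6, 8, -12, 96/5, -32, 384/7, …
Substitute x→r, Dx→(1/r')Dx; clear ⇒ L₀.
h=h₀': d/dx-closure on L₀ ⇒ L.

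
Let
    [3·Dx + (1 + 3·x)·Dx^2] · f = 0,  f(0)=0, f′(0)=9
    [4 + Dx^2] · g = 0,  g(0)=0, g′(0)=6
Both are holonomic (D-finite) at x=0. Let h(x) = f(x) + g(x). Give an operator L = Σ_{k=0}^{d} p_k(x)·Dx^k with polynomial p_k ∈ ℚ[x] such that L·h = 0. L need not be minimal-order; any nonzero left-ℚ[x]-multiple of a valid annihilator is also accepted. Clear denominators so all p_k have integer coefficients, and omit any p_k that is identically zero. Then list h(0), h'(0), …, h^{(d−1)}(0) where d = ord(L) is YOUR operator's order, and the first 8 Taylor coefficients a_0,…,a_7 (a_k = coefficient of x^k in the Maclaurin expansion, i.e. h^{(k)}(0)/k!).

L = (348 + 144·x + 216·x^2)·Dx + (44 + 180·x + 216·x^2 + 216·x^3)·Dx^2 + (87 + 36·x + 54·x^2)·Dx^3 + (11 + 45·x + 54·x^2 + 54·x^3)·Dx^4  (order 4).
h: a_k = 0, 15, -27/2, 23, -243/4, 733/5, -729/2, 98407/105, …
ICs: h(0) = 0, h′(0) = 15, h′′(0) = -27, h′′′(0) = 138.

f: a_k = 0, 9, -27/2, 27, -243/4, 729/5, -729/2, 6561/7, …
g: a_k = 0, 6, 0, -4, 0, 4/5, 0, -8/105, …
Sum ⇒ L₀ = lclm(L_f,L_g) in ℚ(x)⟨Dx⟩.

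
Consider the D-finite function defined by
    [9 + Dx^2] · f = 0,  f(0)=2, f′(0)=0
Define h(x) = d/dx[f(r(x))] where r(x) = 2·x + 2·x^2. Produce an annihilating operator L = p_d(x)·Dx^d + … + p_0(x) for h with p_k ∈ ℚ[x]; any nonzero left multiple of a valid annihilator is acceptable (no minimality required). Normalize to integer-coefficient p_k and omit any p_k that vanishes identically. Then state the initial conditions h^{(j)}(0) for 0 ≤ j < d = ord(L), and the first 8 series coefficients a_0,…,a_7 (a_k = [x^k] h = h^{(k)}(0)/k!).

L = (48 + 288·x + 864·x^2 + 1152·x^3 + 576·x^4) + (-6 - 12·x)·Dx + (1 + 4·x + 4·x^2)·Dx^2  (order 2).
h: a_k = 0, -72, -216, 288, 2160, 15552/5, -12096/5, -490752/35, …
ICs: h(0) = 0, h′(0) = -72.

f: a_k = 2, 0, -9, 0, 27/4, 0, -81/40, 0, …
h₀=f(r): pull back L_f along r ⇒ L₀.
h=h₀': d/dx-closure on L₀ ⇒ L.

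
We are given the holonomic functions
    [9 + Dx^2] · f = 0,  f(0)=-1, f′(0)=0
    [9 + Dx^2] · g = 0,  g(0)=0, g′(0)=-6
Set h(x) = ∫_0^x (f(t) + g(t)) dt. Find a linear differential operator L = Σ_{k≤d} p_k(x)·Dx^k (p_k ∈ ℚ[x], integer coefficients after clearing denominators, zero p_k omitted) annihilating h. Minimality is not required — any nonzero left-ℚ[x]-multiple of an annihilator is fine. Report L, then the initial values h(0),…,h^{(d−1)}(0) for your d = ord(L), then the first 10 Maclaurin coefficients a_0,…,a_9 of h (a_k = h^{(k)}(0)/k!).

f: a_k = -1, 0, 9/2, 0, -27/8, 0, 81/80, 0, -729/4480, 0, …
g: a_k = 0, -6, 0, 9, 0, -81/20, 0, 243/280, 0, -243/2240, …
f+g: L₀ = lclm(L_f,L_g), ord ≤ 2+2.
h=∫₀ˣh₀: take L = L₀·Dx.
L = 9·Dx + Dx^3  (order 3).
h: a_k = 0, -1, -3, 3/2, 9/4, -27/40, -27/40, 81/560, 243/2240, -81/4480, …
ICs: h(0) = 0, h′(0) = -1, h′′(0) = -6.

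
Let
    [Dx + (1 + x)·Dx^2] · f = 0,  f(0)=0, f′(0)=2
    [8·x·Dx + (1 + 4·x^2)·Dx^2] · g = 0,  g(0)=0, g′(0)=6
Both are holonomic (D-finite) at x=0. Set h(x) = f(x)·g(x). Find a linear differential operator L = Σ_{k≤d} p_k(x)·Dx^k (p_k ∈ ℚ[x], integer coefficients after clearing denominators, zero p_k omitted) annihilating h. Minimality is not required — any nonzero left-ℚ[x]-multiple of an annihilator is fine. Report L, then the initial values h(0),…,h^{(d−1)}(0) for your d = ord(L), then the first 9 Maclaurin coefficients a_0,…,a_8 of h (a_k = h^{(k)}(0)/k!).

L = (288 + 560·x + 3584·x^2 + 8640·x^3 + 7680·x^4 + 3328·x^5 + 1024·x^7)·Dx + (258 + 1840·x + 6992·x^2 + 19264·x^3 + 29440·x^4 + 23808·x^5 + 8960·x^6 + 3072·x^7 + 3584·x^8)·Dx^2 + (36 + 628·x + 2496·x^2 + 6192·x^3 + 12288·x^4 + 15936·x^5 + 12288·x^6 + 5376·x^7 + 3072·x^8 + 2048·x^9)·Dx^3 + (17 + 66·x + 241·x^2 + 608·x^3 + 1152·x^4 + 1728·x^5 + 2016·x^6 + 1536·x^7 + 768·x^8 + 512·x^9 + 256·x^10)·Dx^4  (order 4).
h: a_k = 0, 0, 12, -6, -12, 5, 532/15, -86/5, -492/5, …
ICs: h(0) = 0, h′(0) = 0, h′′(0) = 24, h′′′(0) = -36.

f: a_k = 0, 2, -1, 2/3, -1/2, 2/5, -1/3, 2/7, -1/4, …
g: a_k = 0, 6, 0, -8, 0, 96/5, 0, -384/7, 0, …
Sym-product of L_f,L_g gives L₀ (≤ ord 4).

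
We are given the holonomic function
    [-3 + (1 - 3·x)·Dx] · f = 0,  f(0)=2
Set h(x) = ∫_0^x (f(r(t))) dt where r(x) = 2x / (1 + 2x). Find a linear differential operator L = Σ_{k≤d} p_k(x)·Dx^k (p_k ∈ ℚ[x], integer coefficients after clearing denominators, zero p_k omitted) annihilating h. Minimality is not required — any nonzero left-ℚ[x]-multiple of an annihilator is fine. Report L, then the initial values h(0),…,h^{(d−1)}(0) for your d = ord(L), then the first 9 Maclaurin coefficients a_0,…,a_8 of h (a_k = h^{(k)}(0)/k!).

L = 6·Dx + (-1 + 2·x + 8·x^2)·Dx^2  (order 2).
h: a_k = 0, 2, 6, 16, 48, 768/5, 512, 12288/7, 6144, …
ICs: h(0) = 0, h′(0) = 2.

f: a_k = 2, 6, 18, 54, 162, 486, 1458, 4374, 13122, …
Change of var in L_f (x↦r) gives L₀.
h=∫h₀ ⇒ L = L₀·Dx.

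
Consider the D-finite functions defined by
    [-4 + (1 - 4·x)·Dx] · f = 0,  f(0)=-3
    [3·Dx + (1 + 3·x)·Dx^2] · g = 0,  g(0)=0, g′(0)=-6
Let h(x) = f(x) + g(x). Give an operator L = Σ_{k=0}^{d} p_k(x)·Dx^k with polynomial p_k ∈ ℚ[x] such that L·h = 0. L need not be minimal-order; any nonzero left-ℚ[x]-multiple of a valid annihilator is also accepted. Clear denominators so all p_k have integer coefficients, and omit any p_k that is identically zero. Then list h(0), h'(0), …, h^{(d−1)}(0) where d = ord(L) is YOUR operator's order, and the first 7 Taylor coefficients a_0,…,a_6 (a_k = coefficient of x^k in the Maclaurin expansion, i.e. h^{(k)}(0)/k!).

f: a_k = -3, -12, -48, -192, -768, -3072, -12288, …
g: a_k = 0, -6, 9, -18, 81/2, -486/5, 243, …
Weyl lclm of L_f,L_g ⇒ L₀ (ord ≤ 3).
L = (432 + 288·x)·Dx + (78 + 720·x + 576·x^2)·Dx^2 + (-11 - x + 144·x^2 + 144·x^3)·Dx^3  (order 3).
h: a_k = -3, -18, -39, -210, -1455/2, -15846/5, -12045, …
ICs: h(0) = -3, h′(0) = -18, h′′(0) = -78.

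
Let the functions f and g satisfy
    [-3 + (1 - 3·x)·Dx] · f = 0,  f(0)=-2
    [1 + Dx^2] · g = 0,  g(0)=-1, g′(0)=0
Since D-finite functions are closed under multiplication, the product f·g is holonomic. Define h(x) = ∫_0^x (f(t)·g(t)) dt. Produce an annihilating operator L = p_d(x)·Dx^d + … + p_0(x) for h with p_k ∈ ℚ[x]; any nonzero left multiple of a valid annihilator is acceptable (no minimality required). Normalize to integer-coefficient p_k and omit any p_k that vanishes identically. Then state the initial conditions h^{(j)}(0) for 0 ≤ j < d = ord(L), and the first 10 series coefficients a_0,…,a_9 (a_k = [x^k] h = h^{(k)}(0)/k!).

L = (-1 + 3·x)·Dx + 6·Dx^2 + (-1 + 3·x)·Dx^3  (order 3).
h: a_k = 0, 2, 3, 17/3, 51/4, 1837/60, 1837/24, 495989/2520, 495989/960, 249978457/181440, …
ICs: h(0) = 0, h′(0) = 2, h′′(0) = 6.

f: a_k = -2, -6, -18, -54, -162, -486, -1458, -4374, -13122, -39366, …
g: a_k = -1, 0, 1/2, 0, -1/24, 0, 1/720, 0, -1/40320, 0, …
Product ⇒ symmetric product L₀, ord ≤ 2.
∫: right-multiply L₀ by Dx.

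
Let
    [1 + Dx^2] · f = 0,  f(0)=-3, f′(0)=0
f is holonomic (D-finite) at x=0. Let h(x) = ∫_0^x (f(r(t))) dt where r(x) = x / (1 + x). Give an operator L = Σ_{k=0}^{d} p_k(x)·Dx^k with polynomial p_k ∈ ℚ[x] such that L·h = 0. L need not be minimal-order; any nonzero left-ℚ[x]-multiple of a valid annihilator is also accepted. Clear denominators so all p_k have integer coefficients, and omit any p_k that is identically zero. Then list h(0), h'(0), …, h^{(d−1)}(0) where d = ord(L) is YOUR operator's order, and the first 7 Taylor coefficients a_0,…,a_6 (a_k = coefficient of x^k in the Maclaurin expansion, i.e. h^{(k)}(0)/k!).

f: a_k = -3, 0, 3/2, 0, -1/8, 0, 1/240, …
L₀ from L_f via x↦r, Dx↦r'^{-1}Dx.
Integrate: L := L₀·Dx.
L = Dx + (2 + 6·x + 6·x^2 + 2·x^3)·Dx^2 + (1 + 4·x + 6·x^2 + 4·x^3 + x^4)·Dx^3  (order 3).
h: a_k = 0, -3, 0, 1/2, -3/4, 7/8, -11/12, …
ICs: h(0) = 0, h′(0) = -3, h′′(0) = 0.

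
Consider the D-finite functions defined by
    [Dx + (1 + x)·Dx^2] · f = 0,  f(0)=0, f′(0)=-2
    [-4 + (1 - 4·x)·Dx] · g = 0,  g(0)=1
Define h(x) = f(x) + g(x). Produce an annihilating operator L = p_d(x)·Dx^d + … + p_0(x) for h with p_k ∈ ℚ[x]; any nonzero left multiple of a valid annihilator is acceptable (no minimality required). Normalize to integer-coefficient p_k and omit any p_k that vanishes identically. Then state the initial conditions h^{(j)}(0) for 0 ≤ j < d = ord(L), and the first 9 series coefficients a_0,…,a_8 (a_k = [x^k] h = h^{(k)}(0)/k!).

f: a_k = 0, -2, 1, -2/3, 1/2, -2/5, 1/3, -2/7, 1/4, …
g: a_k = 1, 4, 16, 64, 256, 1024, 4096, 16384, 65536, …
Weyl lclm of L_f,L_g ⇒ L₀ (ord ≤ 3).
L = (-112 - 32·x)·Dx + (-94 - 208·x - 64·x^2)·Dx^2 + (9 - 23·x - 48·x^2 - 16·x^3)·Dx^3  (order 3).
h: a_k = 1, 2, 17, 190/3, 513/2, 5118/5, 12289/3, 114686/7, 262145/4, …
ICs: h(0) = 1, h′(0) = 2, h′′(0) = 34.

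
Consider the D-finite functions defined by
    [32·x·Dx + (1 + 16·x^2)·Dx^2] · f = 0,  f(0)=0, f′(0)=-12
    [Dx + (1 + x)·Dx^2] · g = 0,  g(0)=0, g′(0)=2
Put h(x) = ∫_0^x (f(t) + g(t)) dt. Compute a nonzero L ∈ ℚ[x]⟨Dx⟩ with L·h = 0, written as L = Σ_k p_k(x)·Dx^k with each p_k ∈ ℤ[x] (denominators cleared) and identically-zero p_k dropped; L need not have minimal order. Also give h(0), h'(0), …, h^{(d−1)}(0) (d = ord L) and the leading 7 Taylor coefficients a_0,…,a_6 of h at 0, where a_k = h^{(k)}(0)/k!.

L = (-32 - 96·x + 1536·x^2 + 512·x^3)·Dx^2 + (-34 - 64·x + 1440·x^2 + 3072·x^3 + 1024·x^4)·Dx^3 + (-1 + 31·x + 32·x^2 + 512·x^3 + 768·x^4 + 256·x^5)·Dx^4  (order 4).
h: a_k = 0, 0, -5, -1/3, 97/6, -1/10, -307/3, …
ICs: h(0) = 0, h′(0) = 0, h′′(0) = -10, h′′′(0) = -2.

f: a_k = 0, -12, 0, 64, 0, -3072/5, 0, …
g: a_k = 0, 2, -1, 2/3, -1/2, 2/5, -1/3, …
Sum ⇒ L₀ = lclm(L_f,L_g) in ℚ(x)⟨Dx⟩.
∫: right-multiply L₀ by Dx.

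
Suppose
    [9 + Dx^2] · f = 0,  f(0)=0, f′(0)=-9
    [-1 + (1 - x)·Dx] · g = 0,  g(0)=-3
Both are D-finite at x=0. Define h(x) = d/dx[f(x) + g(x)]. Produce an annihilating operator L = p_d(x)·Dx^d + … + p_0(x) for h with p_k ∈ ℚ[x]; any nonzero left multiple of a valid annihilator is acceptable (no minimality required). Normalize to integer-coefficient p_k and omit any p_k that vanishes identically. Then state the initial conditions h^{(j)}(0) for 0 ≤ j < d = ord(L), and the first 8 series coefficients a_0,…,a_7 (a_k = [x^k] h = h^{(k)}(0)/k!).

f: a_k = 0, -9, 0, 27/2, 0, -243/40, 0, 729/560, …
g: a_k = -3, -3, -3, -3, -3, -3, -3, -3, …
h₀=f+g: left-lcm gives L₀, ord ≤ 3.
h₀' ⇒ L via d/dx closure of L₀.
L = (126 - 108·x + 54·x^2) + (-45 + 99·x - 81·x^2 + 27·x^3)·Dx + (14 - 12·x + 6·x^2)·Dx^2 + (-5 + 11·x - 9·x^2 + 3·x^3)·Dx^3  (order 3).
h: a_k = -12, -6, 63/2, -12, -363/8, -18, -951/80, -24, …
ICs: h(0) = -12, h′(0) = -6, h′′(0) = 63.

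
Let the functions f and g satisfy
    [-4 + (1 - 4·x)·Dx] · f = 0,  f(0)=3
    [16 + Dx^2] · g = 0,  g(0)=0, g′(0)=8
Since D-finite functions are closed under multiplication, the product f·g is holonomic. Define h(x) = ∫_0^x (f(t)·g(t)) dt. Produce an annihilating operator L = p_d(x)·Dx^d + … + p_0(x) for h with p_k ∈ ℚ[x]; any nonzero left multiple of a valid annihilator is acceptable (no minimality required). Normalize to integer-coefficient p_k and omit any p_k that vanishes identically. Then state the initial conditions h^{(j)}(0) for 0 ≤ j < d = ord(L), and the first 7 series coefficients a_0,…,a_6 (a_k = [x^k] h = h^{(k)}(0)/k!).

L = (-16 + 64·x)·Dx + 8·Dx^2 + (-1 + 4·x)·Dx^3  (order 3).
h: a_k = 0, 0, 12, 32, 80, 256, 12928/15, …
ICs: h(0) = 0, h′(0) = 0, h′′(0) = 24.

f: a_k = 3, 12, 48, 192, 768, 3072, 12288, …
g: a_k = 0, 8, 0, -64/3, 0, 256/15, 0, …
f·g: L₀ = L_f ⊗_s L_g, ord ≤ 1·2.
∫: right-multiply L₀ by Dx.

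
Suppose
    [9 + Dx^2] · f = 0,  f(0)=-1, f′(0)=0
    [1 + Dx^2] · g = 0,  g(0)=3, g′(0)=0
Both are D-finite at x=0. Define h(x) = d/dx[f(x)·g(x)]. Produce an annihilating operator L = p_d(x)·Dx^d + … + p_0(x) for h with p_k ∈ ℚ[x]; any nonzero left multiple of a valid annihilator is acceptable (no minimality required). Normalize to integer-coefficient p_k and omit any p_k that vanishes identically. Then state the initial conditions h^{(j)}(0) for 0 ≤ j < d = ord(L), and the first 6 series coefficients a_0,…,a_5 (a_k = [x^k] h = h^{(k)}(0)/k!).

f: a_k = -1, 0, 9/2, 0, -27/8, 0, …
g: a_k = 3, 0, -3/2, 0, 1/8, 0, …
f·g: L₀ = L_f ⊗_s L_g, ord ≤ 2·2.
h₀' ⇒ L via d/dx closure of L₀.
L = 64 + 20·Dx^2 + Dx^4  (order 4).
h: a_k = 0, 30, 0, -68, 0, 52, …
ICs: h(0) = 0, h′(0) = 30, h′′(0) = 0, h′′′(0) = -408.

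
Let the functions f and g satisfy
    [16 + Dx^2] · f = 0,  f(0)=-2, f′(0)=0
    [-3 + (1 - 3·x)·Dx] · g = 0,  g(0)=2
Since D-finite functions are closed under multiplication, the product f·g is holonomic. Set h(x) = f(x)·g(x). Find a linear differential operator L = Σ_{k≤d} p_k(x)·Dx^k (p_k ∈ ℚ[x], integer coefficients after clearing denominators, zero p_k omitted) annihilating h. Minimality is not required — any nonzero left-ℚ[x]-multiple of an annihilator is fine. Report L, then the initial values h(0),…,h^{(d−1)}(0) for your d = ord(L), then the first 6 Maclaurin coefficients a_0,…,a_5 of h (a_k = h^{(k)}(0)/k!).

f: a_k = -2, 0, 16, 0, -64/3, 0, …
g: a_k = 2, 6, 18, 54, 162, 486, …
Product ⇒ symmetric product L₀, ord ≤ 2.
L = (-16 + 48·x) + 6·Dx + (-1 + 3·x)·Dx^2  (order 2).
h: a_k = -4, -12, -4, -12, -236/3, -236, …
ICs: h(0) = -4, h′(0) = -12.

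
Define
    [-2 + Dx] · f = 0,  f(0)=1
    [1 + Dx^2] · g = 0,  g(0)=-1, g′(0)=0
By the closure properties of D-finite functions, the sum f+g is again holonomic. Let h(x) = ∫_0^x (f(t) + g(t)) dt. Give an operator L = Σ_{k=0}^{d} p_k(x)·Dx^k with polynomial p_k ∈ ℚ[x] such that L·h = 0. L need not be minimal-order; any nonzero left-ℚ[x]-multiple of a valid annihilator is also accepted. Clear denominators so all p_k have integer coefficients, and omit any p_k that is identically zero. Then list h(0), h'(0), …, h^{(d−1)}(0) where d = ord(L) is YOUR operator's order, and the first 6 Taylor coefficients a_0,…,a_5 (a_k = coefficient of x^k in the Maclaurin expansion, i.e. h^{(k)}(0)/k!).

L = -2·Dx + Dx^2 - 2·Dx^3 + Dx^4  (order 4).
h: a_k = 0, 0, 1, 5/6, 1/3, 1/8, …
ICs: h(0) = 0, h′(0) = 0, h′′(0) = 2, h′′′(0) = 5.

f: a_k = 1, 2, 2, 4/3, 2/3, 4/15, …
g: a_k = -1, 0, 1/2, 0, -1/24, 0, …
f+g: L₀ = lclm(L_f,L_g), ord ≤ 1+2.
h=∫h₀ ⇒ L = L₀·Dx.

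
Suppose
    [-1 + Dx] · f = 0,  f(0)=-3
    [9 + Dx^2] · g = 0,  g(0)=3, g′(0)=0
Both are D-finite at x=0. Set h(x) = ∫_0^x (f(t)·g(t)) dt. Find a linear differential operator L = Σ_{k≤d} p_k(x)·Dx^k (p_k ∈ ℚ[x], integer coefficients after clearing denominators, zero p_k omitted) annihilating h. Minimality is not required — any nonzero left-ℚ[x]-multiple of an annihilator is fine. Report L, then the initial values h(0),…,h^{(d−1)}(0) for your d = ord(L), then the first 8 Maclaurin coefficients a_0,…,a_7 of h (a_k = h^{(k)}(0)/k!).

L = 10·Dx - 2·Dx^2 + Dx^3  (order 3).
h: a_k = 0, -9, -9/2, 12, 39/4, -21/10, -79/20, -22/35, …
ICs: h(0) = 0, h′(0) = -9, h′′(0) = -9.

f: a_k = -3, -3, -3/2, -1/2, -1/8, -1/40, -1/240, -1/1680, …
g: a_k = 3, 0, -27/2, 0, 81/8, 0, -243/80, 0, …
Product ⇒ symmetric product L₀, ord ≤ 2.
Integrate: L := L₀·Dx.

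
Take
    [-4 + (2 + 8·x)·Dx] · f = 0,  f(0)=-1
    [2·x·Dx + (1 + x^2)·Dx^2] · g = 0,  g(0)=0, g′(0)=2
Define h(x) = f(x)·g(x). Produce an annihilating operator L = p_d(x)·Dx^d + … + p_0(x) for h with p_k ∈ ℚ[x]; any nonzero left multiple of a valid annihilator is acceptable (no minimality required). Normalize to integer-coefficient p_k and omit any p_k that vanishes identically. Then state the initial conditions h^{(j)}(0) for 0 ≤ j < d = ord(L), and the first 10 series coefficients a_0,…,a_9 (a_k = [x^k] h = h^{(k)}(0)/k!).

f: a_k = -1, -2, 2, -4, 10, -28, 84, -264, 858, -2860, …
g: a_k = 0, 2, 0, -2/3, 0, 2/5, 0, -2/7, 0, 2/9, …
f·g: L₀ = L_f ⊗_s L_g, ord ≤ 1·2.
L = (12 - 4·x - 4·x^2) + (-4 - 14·x + 12·x^2 + 16·x^3)·Dx + (1 + 8·x + 17·x^2 + 8·x^3 + 16·x^4)·Dx^2  (order 2).
h: a_k = 0, -2, -4, 14/3, -20/3, 274/15, -812/15, 17054/105, -53588/105, 104782/63, …
ICs: h(0) = 0, h′(0) = -2.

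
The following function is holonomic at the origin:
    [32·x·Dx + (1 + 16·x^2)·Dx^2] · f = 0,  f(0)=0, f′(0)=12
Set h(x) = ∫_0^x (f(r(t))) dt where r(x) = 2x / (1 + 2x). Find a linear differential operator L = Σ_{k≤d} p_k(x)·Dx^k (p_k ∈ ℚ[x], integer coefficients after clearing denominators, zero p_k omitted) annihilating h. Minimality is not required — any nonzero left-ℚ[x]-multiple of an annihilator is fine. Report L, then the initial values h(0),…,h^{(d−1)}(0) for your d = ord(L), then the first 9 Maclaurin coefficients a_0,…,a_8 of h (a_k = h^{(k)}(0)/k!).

f: a_k = 0, 12, 0, -64, 0, 3072/5, 0, -49152/7, 0, …
L₀ from L_f via x↦r, Dx↦r'^{-1}Dx.
h=∫₀ˣh₀: take L = L₀·Dx.
L = (4 + 136·x)·Dx^2 + (1 + 4·x + 68·x^2)·Dx^3  (order 3).
h: a_k = 0, 0, 12, -16, -104, 576, 6464/5, -156416/7, 139584/7, …
ICs: h(0) = 0, h′(0) = 0, h′′(0) = 24.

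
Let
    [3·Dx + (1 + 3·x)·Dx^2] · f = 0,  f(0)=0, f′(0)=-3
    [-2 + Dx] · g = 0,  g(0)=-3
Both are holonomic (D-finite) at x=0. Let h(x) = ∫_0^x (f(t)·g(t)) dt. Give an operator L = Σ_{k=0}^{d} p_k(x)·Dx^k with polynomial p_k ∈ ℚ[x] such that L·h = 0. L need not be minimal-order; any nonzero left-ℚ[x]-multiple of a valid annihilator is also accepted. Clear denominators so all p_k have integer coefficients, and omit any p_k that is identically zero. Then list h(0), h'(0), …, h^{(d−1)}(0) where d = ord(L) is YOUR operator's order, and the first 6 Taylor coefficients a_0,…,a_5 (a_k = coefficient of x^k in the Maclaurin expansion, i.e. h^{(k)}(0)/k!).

f: a_k = 0, -3, 9/2, -9, 81/4, -243/5, …
g: a_k = -3, -6, -6, -4, -2, -4/5, …
Sym-product of L_f,L_g gives L₀ (≤ ord 2).
h=∫₀ˣh₀: take L = L₀·Dx.
L = (-2 + 12·x)·Dx + (-1 - 12·x)·Dx^2 + (1 + 3·x)·Dx^3  (order 3).
h: a_k = 0, 0, 9/2, 3/2, 9/2, -87/20, …
ICs: h(0) = 0, h′(0) = 0, h′′(0) = 9.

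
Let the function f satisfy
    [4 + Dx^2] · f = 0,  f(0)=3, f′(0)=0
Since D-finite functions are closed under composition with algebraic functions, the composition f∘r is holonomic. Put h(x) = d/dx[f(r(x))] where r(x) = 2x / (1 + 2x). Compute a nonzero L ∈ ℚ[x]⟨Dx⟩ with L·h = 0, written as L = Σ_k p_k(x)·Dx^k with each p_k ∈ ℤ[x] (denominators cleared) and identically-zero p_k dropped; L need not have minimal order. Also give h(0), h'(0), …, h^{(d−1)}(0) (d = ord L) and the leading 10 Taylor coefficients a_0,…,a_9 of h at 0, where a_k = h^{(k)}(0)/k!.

f: a_k = 3, 0, -6, 0, 2, 0, -4/15, 0, 2/105, 0, …
L₀ from L_f via x↦r, Dx↦r'^{-1}Dx.
h₀' ⇒ L via d/dx closure of L₀.
L = (40 + 96·x + 96·x^2) + (12 + 72·x + 144·x^2 + 96·x^3)·Dx + (1 + 8·x + 24·x^2 + 32·x^3 + 16·x^4)·Dx^2  (order 2).
h: a_k = 0, -48, 288, -1024, 2560, -19712/5, -10752/5, 4820992/105, -7938048/35, 784642048/945, …
ICs: h(0) = 0, h′(0) = -48.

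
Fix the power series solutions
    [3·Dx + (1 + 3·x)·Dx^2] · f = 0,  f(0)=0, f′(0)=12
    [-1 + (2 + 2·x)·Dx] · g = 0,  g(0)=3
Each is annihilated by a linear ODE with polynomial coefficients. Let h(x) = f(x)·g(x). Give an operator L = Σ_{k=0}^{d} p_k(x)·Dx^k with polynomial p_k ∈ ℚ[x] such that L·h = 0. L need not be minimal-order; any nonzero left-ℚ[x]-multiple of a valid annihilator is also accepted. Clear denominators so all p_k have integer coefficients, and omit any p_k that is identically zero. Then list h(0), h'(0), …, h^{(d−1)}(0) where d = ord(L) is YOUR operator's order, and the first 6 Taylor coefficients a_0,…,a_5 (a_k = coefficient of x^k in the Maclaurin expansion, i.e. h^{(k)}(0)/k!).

L = (-3 + 3·x) + (8 + 8·x)·Dx + (4 + 20·x + 28·x^2 + 12·x^3)·Dx^2  (order 2).
h: a_k = 0, 36, -36, 153/2, -180, 70947/160, …
ICs: h(0) = 0, h′(0) = 36.

f: a_k = 0, 12, -18, 36, -81, 972/5, …
g: a_k = 3, 3/2, -3/8, 3/16, -15/128, 21/256, …
L₀ := L_f ⊗_s L_g (sym. prod.), ord ≤ 2.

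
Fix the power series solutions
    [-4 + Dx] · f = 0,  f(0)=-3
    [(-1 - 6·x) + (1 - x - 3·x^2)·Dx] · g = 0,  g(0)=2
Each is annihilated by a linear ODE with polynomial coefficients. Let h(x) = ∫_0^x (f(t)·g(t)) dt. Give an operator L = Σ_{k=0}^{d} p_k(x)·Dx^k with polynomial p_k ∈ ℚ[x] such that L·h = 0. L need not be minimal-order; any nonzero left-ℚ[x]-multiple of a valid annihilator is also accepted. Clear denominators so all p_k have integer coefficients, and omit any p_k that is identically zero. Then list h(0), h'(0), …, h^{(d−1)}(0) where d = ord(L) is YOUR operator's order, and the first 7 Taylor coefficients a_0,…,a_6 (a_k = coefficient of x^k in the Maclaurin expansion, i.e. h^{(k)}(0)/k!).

L = (5 + 2·x - 12·x^2)·Dx + (-1 + x + 3·x^2)·Dx^2  (order 2).
h: a_k = 0, -6, -15, -32, -125/2, -602/5, -3508/15, …
ICs: h(0) = 0, h′(0) = -6.

f: a_k = -3, -12, -24, -32, -32, -128/5, -256/15, …
g: a_k = 2, 2, 8, 14, 38, 80, 194, …
h₀=f·g: eliminate ⇒ L₀, order ≤ 1·1.
h=∫h₀ ⇒ L = L₀·Dx.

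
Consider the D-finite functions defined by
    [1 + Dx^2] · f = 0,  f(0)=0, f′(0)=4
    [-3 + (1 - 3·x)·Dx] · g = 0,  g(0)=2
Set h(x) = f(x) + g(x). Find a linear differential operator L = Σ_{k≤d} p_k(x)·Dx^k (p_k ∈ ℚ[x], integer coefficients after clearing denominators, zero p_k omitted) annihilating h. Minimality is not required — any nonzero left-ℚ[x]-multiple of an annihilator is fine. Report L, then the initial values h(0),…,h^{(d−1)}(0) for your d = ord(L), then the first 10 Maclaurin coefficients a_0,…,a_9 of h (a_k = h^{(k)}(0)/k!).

f: a_k = 0, 4, 0, -2/3, 0, 1/30, 0, -1/1260, 0, 1/90720, …
g: a_k = 2, 6, 18, 54, 162, 486, 1458, 4374, 13122, 39366, …
h₀=f+g: left-lcm gives L₀, ord ≤ 3.
L = (-165 + 18·x - 27·x^2) + (19 - 63·x + 27·x^2 - 27·x^3)·Dx + (-165 + 18·x - 27·x^2)·Dx^2 + (19 - 63·x + 27·x^2 - 27·x^3)·Dx^3  (order 3).
h: a_k = 2, 10, 18, 160/3, 162, 14581/30, 1458, 5511239/1260, 13122, 3571283521/90720, …
ICs: h(0) = 2, h′(0) = 10, h′′(0) = 36.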